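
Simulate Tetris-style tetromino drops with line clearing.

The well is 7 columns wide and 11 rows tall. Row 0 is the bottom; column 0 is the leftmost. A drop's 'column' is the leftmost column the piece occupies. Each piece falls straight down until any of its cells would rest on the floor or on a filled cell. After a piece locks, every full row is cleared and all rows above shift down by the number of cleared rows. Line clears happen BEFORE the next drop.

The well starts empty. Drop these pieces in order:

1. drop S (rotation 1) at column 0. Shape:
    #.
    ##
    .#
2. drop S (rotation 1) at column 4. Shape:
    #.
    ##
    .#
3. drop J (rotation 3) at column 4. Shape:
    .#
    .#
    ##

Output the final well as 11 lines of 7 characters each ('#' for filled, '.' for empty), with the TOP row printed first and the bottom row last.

Drop 1: S rot1 at col 0 lands with bottom-row=0; cleared 0 line(s) (total 0); column heights now [3 2 0 0 0 0 0], max=3
Drop 2: S rot1 at col 4 lands with bottom-row=0; cleared 0 line(s) (total 0); column heights now [3 2 0 0 3 2 0], max=3
Drop 3: J rot3 at col 4 lands with bottom-row=3; cleared 0 line(s) (total 0); column heights now [3 2 0 0 4 6 0], max=6

Answer: .......
.......
.......
.......
.......
.....#.
.....#.
....##.
#...#..
##..##.
.#...#.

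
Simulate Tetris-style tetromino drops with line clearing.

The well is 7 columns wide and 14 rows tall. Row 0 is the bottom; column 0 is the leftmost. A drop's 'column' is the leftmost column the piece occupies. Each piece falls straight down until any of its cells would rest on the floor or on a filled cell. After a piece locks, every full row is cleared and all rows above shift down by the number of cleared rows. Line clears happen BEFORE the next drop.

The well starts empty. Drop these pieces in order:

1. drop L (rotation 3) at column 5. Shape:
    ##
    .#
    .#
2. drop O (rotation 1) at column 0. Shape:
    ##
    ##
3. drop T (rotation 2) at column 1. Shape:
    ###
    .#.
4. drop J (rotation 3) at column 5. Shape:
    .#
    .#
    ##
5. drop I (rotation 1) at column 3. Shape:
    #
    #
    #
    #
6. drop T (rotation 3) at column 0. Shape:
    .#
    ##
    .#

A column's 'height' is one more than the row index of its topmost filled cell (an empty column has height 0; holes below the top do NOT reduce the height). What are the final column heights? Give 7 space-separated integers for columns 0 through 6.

Answer: 5 6 3 7 0 4 6

Derivation:
Drop 1: L rot3 at col 5 lands with bottom-row=0; cleared 0 line(s) (total 0); column heights now [0 0 0 0 0 3 3], max=3
Drop 2: O rot1 at col 0 lands with bottom-row=0; cleared 0 line(s) (total 0); column heights now [2 2 0 0 0 3 3], max=3
Drop 3: T rot2 at col 1 lands with bottom-row=1; cleared 0 line(s) (total 0); column heights now [2 3 3 3 0 3 3], max=3
Drop 4: J rot3 at col 5 lands with bottom-row=3; cleared 0 line(s) (total 0); column heights now [2 3 3 3 0 4 6], max=6
Drop 5: I rot1 at col 3 lands with bottom-row=3; cleared 0 line(s) (total 0); column heights now [2 3 3 7 0 4 6], max=7
Drop 6: T rot3 at col 0 lands with bottom-row=3; cleared 0 line(s) (total 0); column heights now [5 6 3 7 0 4 6], max=7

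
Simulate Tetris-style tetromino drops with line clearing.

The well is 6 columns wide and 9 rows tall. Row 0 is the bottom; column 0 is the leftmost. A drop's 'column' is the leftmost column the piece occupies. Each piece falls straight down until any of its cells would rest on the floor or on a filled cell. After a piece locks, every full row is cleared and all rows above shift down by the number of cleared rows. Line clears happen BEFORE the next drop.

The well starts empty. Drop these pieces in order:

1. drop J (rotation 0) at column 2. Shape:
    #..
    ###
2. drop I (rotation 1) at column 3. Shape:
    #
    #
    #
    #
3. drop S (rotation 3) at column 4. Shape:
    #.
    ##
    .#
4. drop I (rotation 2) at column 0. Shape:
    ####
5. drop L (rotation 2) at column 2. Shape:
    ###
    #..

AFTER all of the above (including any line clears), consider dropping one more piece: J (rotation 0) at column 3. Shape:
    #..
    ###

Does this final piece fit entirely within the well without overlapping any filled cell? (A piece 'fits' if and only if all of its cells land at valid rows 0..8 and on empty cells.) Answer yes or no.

Drop 1: J rot0 at col 2 lands with bottom-row=0; cleared 0 line(s) (total 0); column heights now [0 0 2 1 1 0], max=2
Drop 2: I rot1 at col 3 lands with bottom-row=1; cleared 0 line(s) (total 0); column heights now [0 0 2 5 1 0], max=5
Drop 3: S rot3 at col 4 lands with bottom-row=0; cleared 0 line(s) (total 0); column heights now [0 0 2 5 3 2], max=5
Drop 4: I rot2 at col 0 lands with bottom-row=5; cleared 0 line(s) (total 0); column heights now [6 6 6 6 3 2], max=6
Drop 5: L rot2 at col 2 lands with bottom-row=6; cleared 0 line(s) (total 0); column heights now [6 6 8 8 8 2], max=8
Test piece J rot0 at col 3 (width 3): heights before test = [6 6 8 8 8 2]; fits = False

Answer: no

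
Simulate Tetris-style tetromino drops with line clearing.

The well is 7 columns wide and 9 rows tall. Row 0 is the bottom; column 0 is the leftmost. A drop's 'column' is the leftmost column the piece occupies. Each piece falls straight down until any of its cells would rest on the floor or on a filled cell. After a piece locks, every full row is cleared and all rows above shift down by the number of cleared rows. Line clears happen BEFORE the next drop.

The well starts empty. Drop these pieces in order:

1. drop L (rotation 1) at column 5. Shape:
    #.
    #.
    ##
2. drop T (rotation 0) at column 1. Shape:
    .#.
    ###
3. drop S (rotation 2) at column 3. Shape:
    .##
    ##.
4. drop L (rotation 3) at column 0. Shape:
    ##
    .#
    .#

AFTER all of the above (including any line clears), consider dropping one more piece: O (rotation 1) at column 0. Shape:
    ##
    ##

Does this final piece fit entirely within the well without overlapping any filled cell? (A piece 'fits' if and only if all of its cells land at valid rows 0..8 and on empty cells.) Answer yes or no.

Drop 1: L rot1 at col 5 lands with bottom-row=0; cleared 0 line(s) (total 0); column heights now [0 0 0 0 0 3 1], max=3
Drop 2: T rot0 at col 1 lands with bottom-row=0; cleared 0 line(s) (total 0); column heights now [0 1 2 1 0 3 1], max=3
Drop 3: S rot2 at col 3 lands with bottom-row=2; cleared 0 line(s) (total 0); column heights now [0 1 2 3 4 4 1], max=4
Drop 4: L rot3 at col 0 lands with bottom-row=1; cleared 0 line(s) (total 0); column heights now [4 4 2 3 4 4 1], max=4
Test piece O rot1 at col 0 (width 2): heights before test = [4 4 2 3 4 4 1]; fits = True

Answer: yes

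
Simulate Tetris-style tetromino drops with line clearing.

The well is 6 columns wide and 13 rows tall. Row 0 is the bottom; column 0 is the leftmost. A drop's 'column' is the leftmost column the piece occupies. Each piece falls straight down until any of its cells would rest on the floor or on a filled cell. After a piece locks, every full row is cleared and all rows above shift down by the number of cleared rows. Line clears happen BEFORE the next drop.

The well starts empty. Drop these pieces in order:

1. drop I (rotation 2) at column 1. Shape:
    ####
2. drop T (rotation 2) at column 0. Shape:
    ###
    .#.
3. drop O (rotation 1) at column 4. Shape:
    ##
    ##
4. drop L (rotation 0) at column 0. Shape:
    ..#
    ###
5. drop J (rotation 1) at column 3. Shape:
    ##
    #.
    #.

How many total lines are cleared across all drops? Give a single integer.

Drop 1: I rot2 at col 1 lands with bottom-row=0; cleared 0 line(s) (total 0); column heights now [0 1 1 1 1 0], max=1
Drop 2: T rot2 at col 0 lands with bottom-row=1; cleared 0 line(s) (total 0); column heights now [3 3 3 1 1 0], max=3
Drop 3: O rot1 at col 4 lands with bottom-row=1; cleared 0 line(s) (total 0); column heights now [3 3 3 1 3 3], max=3
Drop 4: L rot0 at col 0 lands with bottom-row=3; cleared 0 line(s) (total 0); column heights now [4 4 5 1 3 3], max=5
Drop 5: J rot1 at col 3 lands with bottom-row=1; cleared 1 line(s) (total 1); column heights now [3 3 4 3 3 2], max=4

Answer: 1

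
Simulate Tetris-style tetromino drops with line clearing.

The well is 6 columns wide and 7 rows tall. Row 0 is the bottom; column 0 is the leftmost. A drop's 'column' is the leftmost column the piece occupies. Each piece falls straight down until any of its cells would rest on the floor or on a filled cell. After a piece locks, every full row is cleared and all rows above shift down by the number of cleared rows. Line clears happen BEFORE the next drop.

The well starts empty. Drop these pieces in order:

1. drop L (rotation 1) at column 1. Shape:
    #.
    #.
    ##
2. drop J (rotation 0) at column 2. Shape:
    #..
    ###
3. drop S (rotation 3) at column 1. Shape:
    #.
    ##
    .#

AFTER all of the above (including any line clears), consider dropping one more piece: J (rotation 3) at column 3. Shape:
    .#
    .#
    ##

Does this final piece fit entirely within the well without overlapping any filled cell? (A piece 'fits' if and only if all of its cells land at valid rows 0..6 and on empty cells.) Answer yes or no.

Answer: yes

Derivation:
Drop 1: L rot1 at col 1 lands with bottom-row=0; cleared 0 line(s) (total 0); column heights now [0 3 1 0 0 0], max=3
Drop 2: J rot0 at col 2 lands with bottom-row=1; cleared 0 line(s) (total 0); column heights now [0 3 3 2 2 0], max=3
Drop 3: S rot3 at col 1 lands with bottom-row=3; cleared 0 line(s) (total 0); column heights now [0 6 5 2 2 0], max=6
Test piece J rot3 at col 3 (width 2): heights before test = [0 6 5 2 2 0]; fits = True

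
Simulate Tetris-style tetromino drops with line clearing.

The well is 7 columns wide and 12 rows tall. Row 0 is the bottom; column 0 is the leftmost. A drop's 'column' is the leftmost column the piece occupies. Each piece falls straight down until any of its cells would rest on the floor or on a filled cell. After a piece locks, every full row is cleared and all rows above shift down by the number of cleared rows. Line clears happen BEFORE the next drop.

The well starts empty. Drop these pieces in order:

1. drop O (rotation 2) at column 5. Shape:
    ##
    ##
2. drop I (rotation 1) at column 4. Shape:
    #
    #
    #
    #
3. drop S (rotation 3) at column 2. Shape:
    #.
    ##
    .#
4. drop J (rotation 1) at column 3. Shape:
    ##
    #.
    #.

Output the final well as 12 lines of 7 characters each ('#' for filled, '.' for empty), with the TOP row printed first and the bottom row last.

Answer: .......
.......
.......
.......
.......
.......
.......
...##..
...##..
..###..
..#####
...####

Derivation:
Drop 1: O rot2 at col 5 lands with bottom-row=0; cleared 0 line(s) (total 0); column heights now [0 0 0 0 0 2 2], max=2
Drop 2: I rot1 at col 4 lands with bottom-row=0; cleared 0 line(s) (total 0); column heights now [0 0 0 0 4 2 2], max=4
Drop 3: S rot3 at col 2 lands with bottom-row=0; cleared 0 line(s) (total 0); column heights now [0 0 3 2 4 2 2], max=4
Drop 4: J rot1 at col 3 lands with bottom-row=2; cleared 0 line(s) (total 0); column heights now [0 0 3 5 5 2 2], max=5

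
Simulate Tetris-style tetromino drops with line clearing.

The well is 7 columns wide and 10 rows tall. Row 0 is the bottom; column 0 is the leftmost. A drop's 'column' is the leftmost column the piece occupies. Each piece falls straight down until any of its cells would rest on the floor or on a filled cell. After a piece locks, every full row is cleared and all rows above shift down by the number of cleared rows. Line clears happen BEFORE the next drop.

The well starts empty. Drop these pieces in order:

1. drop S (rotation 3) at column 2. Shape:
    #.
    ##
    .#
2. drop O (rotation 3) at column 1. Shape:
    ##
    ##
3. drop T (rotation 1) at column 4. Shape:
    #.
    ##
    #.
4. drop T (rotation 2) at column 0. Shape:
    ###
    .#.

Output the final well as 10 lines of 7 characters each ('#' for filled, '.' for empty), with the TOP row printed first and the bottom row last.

Answer: .......
.......
.......
###....
.#.....
.##....
.##....
..#.#..
..####.
...##..

Derivation:
Drop 1: S rot3 at col 2 lands with bottom-row=0; cleared 0 line(s) (total 0); column heights now [0 0 3 2 0 0 0], max=3
Drop 2: O rot3 at col 1 lands with bottom-row=3; cleared 0 line(s) (total 0); column heights now [0 5 5 2 0 0 0], max=5
Drop 3: T rot1 at col 4 lands with bottom-row=0; cleared 0 line(s) (total 0); column heights now [0 5 5 2 3 2 0], max=5
Drop 4: T rot2 at col 0 lands with bottom-row=5; cleared 0 line(s) (total 0); column heights now [7 7 7 2 3 2 0], max=7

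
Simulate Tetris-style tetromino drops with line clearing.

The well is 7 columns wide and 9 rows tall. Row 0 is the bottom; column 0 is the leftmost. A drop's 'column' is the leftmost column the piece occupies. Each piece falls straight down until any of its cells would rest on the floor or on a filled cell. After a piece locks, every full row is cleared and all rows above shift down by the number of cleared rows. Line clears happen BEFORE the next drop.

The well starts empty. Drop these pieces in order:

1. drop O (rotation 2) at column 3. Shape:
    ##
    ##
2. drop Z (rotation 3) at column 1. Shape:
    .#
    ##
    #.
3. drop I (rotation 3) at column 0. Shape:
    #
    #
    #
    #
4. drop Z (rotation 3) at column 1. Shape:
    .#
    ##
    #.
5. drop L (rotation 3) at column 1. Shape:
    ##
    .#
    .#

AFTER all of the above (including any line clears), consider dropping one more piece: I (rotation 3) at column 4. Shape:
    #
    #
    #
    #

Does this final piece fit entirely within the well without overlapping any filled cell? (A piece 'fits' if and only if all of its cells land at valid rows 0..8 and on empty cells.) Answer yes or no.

Answer: yes

Derivation:
Drop 1: O rot2 at col 3 lands with bottom-row=0; cleared 0 line(s) (total 0); column heights now [0 0 0 2 2 0 0], max=2
Drop 2: Z rot3 at col 1 lands with bottom-row=0; cleared 0 line(s) (total 0); column heights now [0 2 3 2 2 0 0], max=3
Drop 3: I rot3 at col 0 lands with bottom-row=0; cleared 0 line(s) (total 0); column heights now [4 2 3 2 2 0 0], max=4
Drop 4: Z rot3 at col 1 lands with bottom-row=2; cleared 0 line(s) (total 0); column heights now [4 4 5 2 2 0 0], max=5
Drop 5: L rot3 at col 1 lands with bottom-row=5; cleared 0 line(s) (total 0); column heights now [4 8 8 2 2 0 0], max=8
Test piece I rot3 at col 4 (width 1): heights before test = [4 8 8 2 2 0 0]; fits = True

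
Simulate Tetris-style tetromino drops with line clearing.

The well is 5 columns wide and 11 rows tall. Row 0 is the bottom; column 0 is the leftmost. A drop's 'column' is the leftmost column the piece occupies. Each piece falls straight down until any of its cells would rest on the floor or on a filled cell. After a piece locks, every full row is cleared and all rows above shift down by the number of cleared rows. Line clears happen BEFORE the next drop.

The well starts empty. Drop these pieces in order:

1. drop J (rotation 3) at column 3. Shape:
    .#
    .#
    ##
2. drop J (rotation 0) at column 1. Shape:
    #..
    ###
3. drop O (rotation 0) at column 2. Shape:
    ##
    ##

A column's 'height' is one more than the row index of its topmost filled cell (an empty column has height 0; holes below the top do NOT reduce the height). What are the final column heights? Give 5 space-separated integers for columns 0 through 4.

Answer: 0 3 4 4 3

Derivation:
Drop 1: J rot3 at col 3 lands with bottom-row=0; cleared 0 line(s) (total 0); column heights now [0 0 0 1 3], max=3
Drop 2: J rot0 at col 1 lands with bottom-row=1; cleared 0 line(s) (total 0); column heights now [0 3 2 2 3], max=3
Drop 3: O rot0 at col 2 lands with bottom-row=2; cleared 0 line(s) (total 0); column heights now [0 3 4 4 3], max=4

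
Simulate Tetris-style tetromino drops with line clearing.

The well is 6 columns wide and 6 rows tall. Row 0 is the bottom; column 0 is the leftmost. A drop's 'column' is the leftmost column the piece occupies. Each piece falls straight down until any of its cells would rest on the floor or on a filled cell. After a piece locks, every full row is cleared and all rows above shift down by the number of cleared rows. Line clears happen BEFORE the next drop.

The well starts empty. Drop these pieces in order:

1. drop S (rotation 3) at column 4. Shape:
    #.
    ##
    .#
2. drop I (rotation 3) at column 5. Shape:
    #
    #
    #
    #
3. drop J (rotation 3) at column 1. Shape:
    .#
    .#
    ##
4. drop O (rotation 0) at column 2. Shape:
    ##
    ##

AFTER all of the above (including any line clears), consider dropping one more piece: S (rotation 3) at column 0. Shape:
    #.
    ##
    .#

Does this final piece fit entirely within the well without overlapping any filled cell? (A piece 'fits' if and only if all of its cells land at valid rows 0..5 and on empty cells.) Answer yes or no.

Drop 1: S rot3 at col 4 lands with bottom-row=0; cleared 0 line(s) (total 0); column heights now [0 0 0 0 3 2], max=3
Drop 2: I rot3 at col 5 lands with bottom-row=2; cleared 0 line(s) (total 0); column heights now [0 0 0 0 3 6], max=6
Drop 3: J rot3 at col 1 lands with bottom-row=0; cleared 0 line(s) (total 0); column heights now [0 1 3 0 3 6], max=6
Drop 4: O rot0 at col 2 lands with bottom-row=3; cleared 0 line(s) (total 0); column heights now [0 1 5 5 3 6], max=6
Test piece S rot3 at col 0 (width 2): heights before test = [0 1 5 5 3 6]; fits = True

Answer: yes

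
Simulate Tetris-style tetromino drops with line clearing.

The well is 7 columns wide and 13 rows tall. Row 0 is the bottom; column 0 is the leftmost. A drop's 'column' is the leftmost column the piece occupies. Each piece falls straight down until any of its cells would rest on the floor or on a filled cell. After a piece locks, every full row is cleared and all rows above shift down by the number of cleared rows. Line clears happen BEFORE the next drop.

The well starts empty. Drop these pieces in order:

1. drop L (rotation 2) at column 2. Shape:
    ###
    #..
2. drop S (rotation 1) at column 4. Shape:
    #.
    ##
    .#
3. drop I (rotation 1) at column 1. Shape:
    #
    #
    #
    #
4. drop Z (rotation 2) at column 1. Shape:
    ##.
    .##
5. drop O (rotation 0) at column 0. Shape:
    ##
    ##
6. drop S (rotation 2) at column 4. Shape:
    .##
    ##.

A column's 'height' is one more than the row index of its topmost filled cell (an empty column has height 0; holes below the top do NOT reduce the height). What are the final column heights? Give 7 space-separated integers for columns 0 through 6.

Answer: 7 7 5 4 5 6 6

Derivation:
Drop 1: L rot2 at col 2 lands with bottom-row=0; cleared 0 line(s) (total 0); column heights now [0 0 2 2 2 0 0], max=2
Drop 2: S rot1 at col 4 lands with bottom-row=1; cleared 0 line(s) (total 0); column heights now [0 0 2 2 4 3 0], max=4
Drop 3: I rot1 at col 1 lands with bottom-row=0; cleared 0 line(s) (total 0); column heights now [0 4 2 2 4 3 0], max=4
Drop 4: Z rot2 at col 1 lands with bottom-row=3; cleared 0 line(s) (total 0); column heights now [0 5 5 4 4 3 0], max=5
Drop 5: O rot0 at col 0 lands with bottom-row=5; cleared 0 line(s) (total 0); column heights now [7 7 5 4 4 3 0], max=7
Drop 6: S rot2 at col 4 lands with bottom-row=4; cleared 0 line(s) (total 0); column heights now [7 7 5 4 5 6 6], max=7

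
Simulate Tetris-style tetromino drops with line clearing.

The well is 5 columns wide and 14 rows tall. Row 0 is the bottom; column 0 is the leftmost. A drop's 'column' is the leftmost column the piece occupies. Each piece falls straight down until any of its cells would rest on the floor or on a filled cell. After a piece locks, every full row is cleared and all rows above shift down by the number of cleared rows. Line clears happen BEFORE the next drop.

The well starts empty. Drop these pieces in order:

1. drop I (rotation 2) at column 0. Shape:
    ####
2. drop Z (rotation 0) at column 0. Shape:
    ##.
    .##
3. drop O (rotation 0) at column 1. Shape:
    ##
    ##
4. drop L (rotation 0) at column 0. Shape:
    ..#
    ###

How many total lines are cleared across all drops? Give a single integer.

Drop 1: I rot2 at col 0 lands with bottom-row=0; cleared 0 line(s) (total 0); column heights now [1 1 1 1 0], max=1
Drop 2: Z rot0 at col 0 lands with bottom-row=1; cleared 0 line(s) (total 0); column heights now [3 3 2 1 0], max=3
Drop 3: O rot0 at col 1 lands with bottom-row=3; cleared 0 line(s) (total 0); column heights now [3 5 5 1 0], max=5
Drop 4: L rot0 at col 0 lands with bottom-row=5; cleared 0 line(s) (total 0); column heights now [6 6 7 1 0], max=7

Answer: 0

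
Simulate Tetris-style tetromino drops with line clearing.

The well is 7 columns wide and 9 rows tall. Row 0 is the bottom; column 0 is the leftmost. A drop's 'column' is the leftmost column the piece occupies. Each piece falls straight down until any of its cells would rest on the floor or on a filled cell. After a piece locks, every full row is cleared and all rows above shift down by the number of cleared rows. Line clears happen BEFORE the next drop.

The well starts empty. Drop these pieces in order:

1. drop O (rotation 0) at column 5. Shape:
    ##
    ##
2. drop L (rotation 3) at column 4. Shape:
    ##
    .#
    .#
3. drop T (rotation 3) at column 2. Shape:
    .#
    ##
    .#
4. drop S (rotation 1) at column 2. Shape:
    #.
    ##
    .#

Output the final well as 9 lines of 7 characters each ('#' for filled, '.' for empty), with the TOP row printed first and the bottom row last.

Answer: .......
.......
.......
..#....
..####.
...#.#.
...#.#.
..##.##
...#.##

Derivation:
Drop 1: O rot0 at col 5 lands with bottom-row=0; cleared 0 line(s) (total 0); column heights now [0 0 0 0 0 2 2], max=2
Drop 2: L rot3 at col 4 lands with bottom-row=2; cleared 0 line(s) (total 0); column heights now [0 0 0 0 5 5 2], max=5
Drop 3: T rot3 at col 2 lands with bottom-row=0; cleared 0 line(s) (total 0); column heights now [0 0 2 3 5 5 2], max=5
Drop 4: S rot1 at col 2 lands with bottom-row=3; cleared 0 line(s) (total 0); column heights now [0 0 6 5 5 5 2], max=6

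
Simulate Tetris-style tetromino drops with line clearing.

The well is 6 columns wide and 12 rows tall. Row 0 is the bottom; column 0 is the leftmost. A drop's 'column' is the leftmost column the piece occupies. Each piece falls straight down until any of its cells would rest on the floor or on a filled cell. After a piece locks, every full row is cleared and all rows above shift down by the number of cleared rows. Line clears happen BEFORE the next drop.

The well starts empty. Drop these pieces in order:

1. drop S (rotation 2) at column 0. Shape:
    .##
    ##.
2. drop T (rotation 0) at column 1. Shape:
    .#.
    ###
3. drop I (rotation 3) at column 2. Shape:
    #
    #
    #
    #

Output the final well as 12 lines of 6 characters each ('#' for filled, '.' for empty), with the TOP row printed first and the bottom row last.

Drop 1: S rot2 at col 0 lands with bottom-row=0; cleared 0 line(s) (total 0); column heights now [1 2 2 0 0 0], max=2
Drop 2: T rot0 at col 1 lands with bottom-row=2; cleared 0 line(s) (total 0); column heights now [1 3 4 3 0 0], max=4
Drop 3: I rot3 at col 2 lands with bottom-row=4; cleared 0 line(s) (total 0); column heights now [1 3 8 3 0 0], max=8

Answer: ......
......
......
......
..#...
..#...
..#...
..#...
..#...
.###..
.##...
##....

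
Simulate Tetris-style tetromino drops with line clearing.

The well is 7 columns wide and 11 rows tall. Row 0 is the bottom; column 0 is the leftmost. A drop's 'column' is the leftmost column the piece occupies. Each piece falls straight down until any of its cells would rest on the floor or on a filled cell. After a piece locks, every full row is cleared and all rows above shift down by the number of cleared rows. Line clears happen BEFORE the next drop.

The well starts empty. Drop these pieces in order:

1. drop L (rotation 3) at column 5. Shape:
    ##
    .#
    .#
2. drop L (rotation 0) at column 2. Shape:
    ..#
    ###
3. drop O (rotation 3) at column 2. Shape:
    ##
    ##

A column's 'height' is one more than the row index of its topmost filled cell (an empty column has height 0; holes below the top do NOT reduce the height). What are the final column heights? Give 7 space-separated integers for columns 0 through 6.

Drop 1: L rot3 at col 5 lands with bottom-row=0; cleared 0 line(s) (total 0); column heights now [0 0 0 0 0 3 3], max=3
Drop 2: L rot0 at col 2 lands with bottom-row=0; cleared 0 line(s) (total 0); column heights now [0 0 1 1 2 3 3], max=3
Drop 3: O rot3 at col 2 lands with bottom-row=1; cleared 0 line(s) (total 0); column heights now [0 0 3 3 2 3 3], max=3

Answer: 0 0 3 3 2 3 3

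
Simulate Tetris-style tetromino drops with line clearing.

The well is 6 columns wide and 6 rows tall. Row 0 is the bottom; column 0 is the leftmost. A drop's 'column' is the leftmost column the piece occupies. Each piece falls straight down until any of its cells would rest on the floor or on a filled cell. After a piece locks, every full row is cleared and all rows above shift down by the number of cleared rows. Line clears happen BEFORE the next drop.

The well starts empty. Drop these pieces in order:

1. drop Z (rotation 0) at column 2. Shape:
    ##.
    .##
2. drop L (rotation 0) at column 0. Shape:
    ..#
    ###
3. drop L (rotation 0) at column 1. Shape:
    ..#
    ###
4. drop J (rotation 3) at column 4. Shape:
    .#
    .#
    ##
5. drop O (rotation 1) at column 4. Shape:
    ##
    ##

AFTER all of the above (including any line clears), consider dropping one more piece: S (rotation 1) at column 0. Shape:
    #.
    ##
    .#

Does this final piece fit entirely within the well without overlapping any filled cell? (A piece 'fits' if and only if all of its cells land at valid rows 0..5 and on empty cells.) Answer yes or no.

Answer: no

Derivation:
Drop 1: Z rot0 at col 2 lands with bottom-row=0; cleared 0 line(s) (total 0); column heights now [0 0 2 2 1 0], max=2
Drop 2: L rot0 at col 0 lands with bottom-row=2; cleared 0 line(s) (total 0); column heights now [3 3 4 2 1 0], max=4
Drop 3: L rot0 at col 1 lands with bottom-row=4; cleared 0 line(s) (total 0); column heights now [3 5 5 6 1 0], max=6
Drop 4: J rot3 at col 4 lands with bottom-row=1; cleared 0 line(s) (total 0); column heights now [3 5 5 6 2 4], max=6
Drop 5: O rot1 at col 4 lands with bottom-row=4; cleared 0 line(s) (total 0); column heights now [3 5 5 6 6 6], max=6
Test piece S rot1 at col 0 (width 2): heights before test = [3 5 5 6 6 6]; fits = False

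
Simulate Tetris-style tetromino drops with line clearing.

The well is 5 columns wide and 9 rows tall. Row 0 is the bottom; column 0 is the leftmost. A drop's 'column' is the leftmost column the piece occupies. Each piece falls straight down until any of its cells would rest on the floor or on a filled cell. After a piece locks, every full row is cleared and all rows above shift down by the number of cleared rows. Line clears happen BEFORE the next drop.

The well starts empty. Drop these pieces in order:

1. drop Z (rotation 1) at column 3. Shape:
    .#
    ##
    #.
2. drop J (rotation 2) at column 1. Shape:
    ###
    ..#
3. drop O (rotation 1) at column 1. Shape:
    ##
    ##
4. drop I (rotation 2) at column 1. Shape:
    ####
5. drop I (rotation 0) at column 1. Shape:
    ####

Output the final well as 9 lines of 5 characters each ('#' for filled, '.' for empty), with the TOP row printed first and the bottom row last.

Answer: .....
.####
.####
.##..
.##..
.###.
...##
...##
...#.

Derivation:
Drop 1: Z rot1 at col 3 lands with bottom-row=0; cleared 0 line(s) (total 0); column heights now [0 0 0 2 3], max=3
Drop 2: J rot2 at col 1 lands with bottom-row=2; cleared 0 line(s) (total 0); column heights now [0 4 4 4 3], max=4
Drop 3: O rot1 at col 1 lands with bottom-row=4; cleared 0 line(s) (total 0); column heights now [0 6 6 4 3], max=6
Drop 4: I rot2 at col 1 lands with bottom-row=6; cleared 0 line(s) (total 0); column heights now [0 7 7 7 7], max=7
Drop 5: I rot0 at col 1 lands with bottom-row=7; cleared 0 line(s) (total 0); column heights now [0 8 8 8 8], max=8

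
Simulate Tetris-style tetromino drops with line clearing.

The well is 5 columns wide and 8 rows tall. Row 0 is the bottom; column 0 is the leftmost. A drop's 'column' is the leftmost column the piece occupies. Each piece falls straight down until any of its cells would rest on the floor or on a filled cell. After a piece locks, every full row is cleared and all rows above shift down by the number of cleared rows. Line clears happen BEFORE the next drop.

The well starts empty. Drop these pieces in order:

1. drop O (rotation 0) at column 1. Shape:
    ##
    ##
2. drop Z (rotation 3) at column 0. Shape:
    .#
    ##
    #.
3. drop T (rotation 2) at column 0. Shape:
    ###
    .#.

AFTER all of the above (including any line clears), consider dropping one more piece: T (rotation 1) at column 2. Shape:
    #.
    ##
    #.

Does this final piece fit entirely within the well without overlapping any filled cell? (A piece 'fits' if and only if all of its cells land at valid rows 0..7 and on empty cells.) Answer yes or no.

Answer: no

Derivation:
Drop 1: O rot0 at col 1 lands with bottom-row=0; cleared 0 line(s) (total 0); column heights now [0 2 2 0 0], max=2
Drop 2: Z rot3 at col 0 lands with bottom-row=1; cleared 0 line(s) (total 0); column heights now [3 4 2 0 0], max=4
Drop 3: T rot2 at col 0 lands with bottom-row=4; cleared 0 line(s) (total 0); column heights now [6 6 6 0 0], max=6
Test piece T rot1 at col 2 (width 2): heights before test = [6 6 6 0 0]; fits = False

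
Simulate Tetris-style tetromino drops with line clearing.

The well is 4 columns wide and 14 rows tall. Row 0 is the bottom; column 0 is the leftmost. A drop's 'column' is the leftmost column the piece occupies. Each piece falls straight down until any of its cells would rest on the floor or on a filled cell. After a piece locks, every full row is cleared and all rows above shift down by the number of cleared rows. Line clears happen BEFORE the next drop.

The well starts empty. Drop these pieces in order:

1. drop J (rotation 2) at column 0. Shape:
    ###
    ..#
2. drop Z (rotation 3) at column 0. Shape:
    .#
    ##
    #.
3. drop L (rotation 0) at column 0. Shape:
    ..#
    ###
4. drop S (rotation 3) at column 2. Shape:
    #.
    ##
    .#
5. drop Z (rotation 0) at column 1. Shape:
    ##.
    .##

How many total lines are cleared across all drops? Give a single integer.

Drop 1: J rot2 at col 0 lands with bottom-row=0; cleared 0 line(s) (total 0); column heights now [2 2 2 0], max=2
Drop 2: Z rot3 at col 0 lands with bottom-row=2; cleared 0 line(s) (total 0); column heights now [4 5 2 0], max=5
Drop 3: L rot0 at col 0 lands with bottom-row=5; cleared 0 line(s) (total 0); column heights now [6 6 7 0], max=7
Drop 4: S rot3 at col 2 lands with bottom-row=6; cleared 0 line(s) (total 0); column heights now [6 6 9 8], max=9
Drop 5: Z rot0 at col 1 lands with bottom-row=9; cleared 0 line(s) (total 0); column heights now [6 11 11 10], max=11

Answer: 0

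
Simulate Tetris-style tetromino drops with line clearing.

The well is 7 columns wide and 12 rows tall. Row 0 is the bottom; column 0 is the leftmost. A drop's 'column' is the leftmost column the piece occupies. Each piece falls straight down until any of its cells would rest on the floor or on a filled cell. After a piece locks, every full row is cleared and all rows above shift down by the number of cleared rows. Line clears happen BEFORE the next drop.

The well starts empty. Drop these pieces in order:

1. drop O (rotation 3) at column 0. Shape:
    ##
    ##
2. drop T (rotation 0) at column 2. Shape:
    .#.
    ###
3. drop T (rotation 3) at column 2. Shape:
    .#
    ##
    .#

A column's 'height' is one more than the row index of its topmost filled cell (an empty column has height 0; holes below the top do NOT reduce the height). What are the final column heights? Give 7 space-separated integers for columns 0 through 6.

Drop 1: O rot3 at col 0 lands with bottom-row=0; cleared 0 line(s) (total 0); column heights now [2 2 0 0 0 0 0], max=2
Drop 2: T rot0 at col 2 lands with bottom-row=0; cleared 0 line(s) (total 0); column heights now [2 2 1 2 1 0 0], max=2
Drop 3: T rot3 at col 2 lands with bottom-row=2; cleared 0 line(s) (total 0); column heights now [2 2 4 5 1 0 0], max=5

Answer: 2 2 4 5 1 0 0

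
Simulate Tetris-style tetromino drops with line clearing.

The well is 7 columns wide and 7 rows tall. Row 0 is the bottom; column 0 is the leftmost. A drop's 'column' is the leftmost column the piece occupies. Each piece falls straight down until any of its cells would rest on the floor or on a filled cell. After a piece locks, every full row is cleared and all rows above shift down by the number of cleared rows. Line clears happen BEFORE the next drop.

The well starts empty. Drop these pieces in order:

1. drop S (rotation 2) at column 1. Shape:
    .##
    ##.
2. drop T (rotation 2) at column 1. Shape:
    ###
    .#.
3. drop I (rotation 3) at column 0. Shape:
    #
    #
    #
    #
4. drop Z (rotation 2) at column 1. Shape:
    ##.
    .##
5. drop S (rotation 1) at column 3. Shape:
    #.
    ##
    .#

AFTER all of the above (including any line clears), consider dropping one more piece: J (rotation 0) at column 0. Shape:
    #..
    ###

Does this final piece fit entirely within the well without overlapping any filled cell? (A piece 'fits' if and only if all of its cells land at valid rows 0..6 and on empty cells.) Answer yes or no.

Drop 1: S rot2 at col 1 lands with bottom-row=0; cleared 0 line(s) (total 0); column heights now [0 1 2 2 0 0 0], max=2
Drop 2: T rot2 at col 1 lands with bottom-row=2; cleared 0 line(s) (total 0); column heights now [0 4 4 4 0 0 0], max=4
Drop 3: I rot3 at col 0 lands with bottom-row=0; cleared 0 line(s) (total 0); column heights now [4 4 4 4 0 0 0], max=4
Drop 4: Z rot2 at col 1 lands with bottom-row=4; cleared 0 line(s) (total 0); column heights now [4 6 6 5 0 0 0], max=6
Drop 5: S rot1 at col 3 lands with bottom-row=4; cleared 0 line(s) (total 0); column heights now [4 6 6 7 6 0 0], max=7
Test piece J rot0 at col 0 (width 3): heights before test = [4 6 6 7 6 0 0]; fits = False

Answer: no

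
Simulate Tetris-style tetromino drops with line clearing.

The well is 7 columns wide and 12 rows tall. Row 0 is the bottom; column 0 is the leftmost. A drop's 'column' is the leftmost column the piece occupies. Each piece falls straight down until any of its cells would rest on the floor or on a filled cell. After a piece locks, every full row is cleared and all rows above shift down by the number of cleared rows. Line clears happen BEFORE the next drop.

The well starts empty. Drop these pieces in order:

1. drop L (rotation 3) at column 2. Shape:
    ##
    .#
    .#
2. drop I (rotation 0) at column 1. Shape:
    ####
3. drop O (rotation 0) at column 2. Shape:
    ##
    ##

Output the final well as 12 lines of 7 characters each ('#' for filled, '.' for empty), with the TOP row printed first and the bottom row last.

Answer: .......
.......
.......
.......
.......
.......
..##...
..##...
.####..
..##...
...#...
...#...

Derivation:
Drop 1: L rot3 at col 2 lands with bottom-row=0; cleared 0 line(s) (total 0); column heights now [0 0 3 3 0 0 0], max=3
Drop 2: I rot0 at col 1 lands with bottom-row=3; cleared 0 line(s) (total 0); column heights now [0 4 4 4 4 0 0], max=4
Drop 3: O rot0 at col 2 lands with bottom-row=4; cleared 0 line(s) (total 0); column heights now [0 4 6 6 4 0 0], max=6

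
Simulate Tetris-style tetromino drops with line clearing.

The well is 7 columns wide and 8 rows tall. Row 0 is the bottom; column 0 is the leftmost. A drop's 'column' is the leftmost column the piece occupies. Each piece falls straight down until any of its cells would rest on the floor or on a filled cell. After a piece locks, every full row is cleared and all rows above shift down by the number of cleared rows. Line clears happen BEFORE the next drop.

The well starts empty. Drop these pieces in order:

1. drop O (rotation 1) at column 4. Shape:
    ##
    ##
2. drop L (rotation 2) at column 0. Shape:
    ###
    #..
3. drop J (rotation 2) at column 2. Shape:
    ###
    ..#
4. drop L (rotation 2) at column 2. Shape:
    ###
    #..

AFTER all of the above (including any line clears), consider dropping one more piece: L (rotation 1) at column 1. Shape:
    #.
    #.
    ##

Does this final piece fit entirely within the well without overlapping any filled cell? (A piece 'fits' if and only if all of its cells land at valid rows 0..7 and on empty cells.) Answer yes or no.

Answer: no

Derivation:
Drop 1: O rot1 at col 4 lands with bottom-row=0; cleared 0 line(s) (total 0); column heights now [0 0 0 0 2 2 0], max=2
Drop 2: L rot2 at col 0 lands with bottom-row=0; cleared 0 line(s) (total 0); column heights now [2 2 2 0 2 2 0], max=2
Drop 3: J rot2 at col 2 lands with bottom-row=2; cleared 0 line(s) (total 0); column heights now [2 2 4 4 4 2 0], max=4
Drop 4: L rot2 at col 2 lands with bottom-row=4; cleared 0 line(s) (total 0); column heights now [2 2 6 6 6 2 0], max=6
Test piece L rot1 at col 1 (width 2): heights before test = [2 2 6 6 6 2 0]; fits = False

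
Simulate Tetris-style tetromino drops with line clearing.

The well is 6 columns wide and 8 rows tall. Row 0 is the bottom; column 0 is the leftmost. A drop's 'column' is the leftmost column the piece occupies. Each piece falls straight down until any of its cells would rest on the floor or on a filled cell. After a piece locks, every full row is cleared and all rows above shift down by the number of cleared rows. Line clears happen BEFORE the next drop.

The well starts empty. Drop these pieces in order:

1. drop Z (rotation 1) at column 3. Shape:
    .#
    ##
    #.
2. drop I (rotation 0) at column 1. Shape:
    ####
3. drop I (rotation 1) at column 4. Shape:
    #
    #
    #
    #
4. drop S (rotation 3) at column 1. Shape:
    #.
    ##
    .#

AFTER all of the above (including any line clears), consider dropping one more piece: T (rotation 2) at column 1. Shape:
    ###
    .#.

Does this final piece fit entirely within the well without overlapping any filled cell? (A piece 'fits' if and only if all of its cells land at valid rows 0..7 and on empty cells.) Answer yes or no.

Answer: yes

Derivation:
Drop 1: Z rot1 at col 3 lands with bottom-row=0; cleared 0 line(s) (total 0); column heights now [0 0 0 2 3 0], max=3
Drop 2: I rot0 at col 1 lands with bottom-row=3; cleared 0 line(s) (total 0); column heights now [0 4 4 4 4 0], max=4
Drop 3: I rot1 at col 4 lands with bottom-row=4; cleared 0 line(s) (total 0); column heights now [0 4 4 4 8 0], max=8
Drop 4: S rot3 at col 1 lands with bottom-row=4; cleared 0 line(s) (total 0); column heights now [0 7 6 4 8 0], max=8
Test piece T rot2 at col 1 (width 3): heights before test = [0 7 6 4 8 0]; fits = True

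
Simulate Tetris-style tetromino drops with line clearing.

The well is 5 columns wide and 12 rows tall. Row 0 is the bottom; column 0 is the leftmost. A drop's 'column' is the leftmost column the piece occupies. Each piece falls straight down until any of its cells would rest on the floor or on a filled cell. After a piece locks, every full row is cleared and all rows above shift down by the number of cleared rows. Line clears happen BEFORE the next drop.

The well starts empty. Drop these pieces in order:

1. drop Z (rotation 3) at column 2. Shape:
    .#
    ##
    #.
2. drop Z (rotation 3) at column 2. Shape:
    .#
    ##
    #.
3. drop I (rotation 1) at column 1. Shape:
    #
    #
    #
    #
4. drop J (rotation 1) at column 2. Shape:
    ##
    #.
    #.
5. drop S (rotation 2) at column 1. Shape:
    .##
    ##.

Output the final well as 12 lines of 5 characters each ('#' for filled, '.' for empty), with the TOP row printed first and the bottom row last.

Drop 1: Z rot3 at col 2 lands with bottom-row=0; cleared 0 line(s) (total 0); column heights now [0 0 2 3 0], max=3
Drop 2: Z rot3 at col 2 lands with bottom-row=2; cleared 0 line(s) (total 0); column heights now [0 0 4 5 0], max=5
Drop 3: I rot1 at col 1 lands with bottom-row=0; cleared 0 line(s) (total 0); column heights now [0 4 4 5 0], max=5
Drop 4: J rot1 at col 2 lands with bottom-row=4; cleared 0 line(s) (total 0); column heights now [0 4 7 7 0], max=7
Drop 5: S rot2 at col 1 lands with bottom-row=7; cleared 0 line(s) (total 0); column heights now [0 8 9 9 0], max=9

Answer: .....
.....
.....
..##.
.##..
..##.
..#..
..##.
.###.
.###.
.###.
.##..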